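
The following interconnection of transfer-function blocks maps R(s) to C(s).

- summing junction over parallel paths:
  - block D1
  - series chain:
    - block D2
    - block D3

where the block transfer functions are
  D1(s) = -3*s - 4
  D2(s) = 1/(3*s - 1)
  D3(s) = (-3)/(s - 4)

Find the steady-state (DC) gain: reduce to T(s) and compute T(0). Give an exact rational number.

Reducing step by step:

1. cascade D2, D3: (-3)/(3*s^2 - 13*s + 4)
2. sum the parallel branches D1, (D2*D3): (-9*s^3 + 27*s^2 + 40*s - 19)/(3*s^2 - 13*s + 4)
Evaluating the step-2 result (the overall T(s)) at s = 0 gives T(0) = -19/4.

Answer: -19/4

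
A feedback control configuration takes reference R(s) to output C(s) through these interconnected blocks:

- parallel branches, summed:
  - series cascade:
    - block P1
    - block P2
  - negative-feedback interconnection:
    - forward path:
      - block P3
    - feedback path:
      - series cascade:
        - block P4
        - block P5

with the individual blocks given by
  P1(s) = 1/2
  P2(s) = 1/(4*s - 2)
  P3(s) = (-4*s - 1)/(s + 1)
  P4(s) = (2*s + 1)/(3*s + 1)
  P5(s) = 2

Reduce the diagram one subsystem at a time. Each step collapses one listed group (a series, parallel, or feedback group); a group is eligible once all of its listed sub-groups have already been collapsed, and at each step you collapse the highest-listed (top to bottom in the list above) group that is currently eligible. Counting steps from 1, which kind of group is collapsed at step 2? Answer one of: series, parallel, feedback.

Step 1: combine P1, P2 in series
Step 2: multiply P4, P5 (series)
Step 3: close the feedback loop around P3, (P4*P5)
Step 4: parallel reduction of (P1*P2), [P3/(1+P3*(P4*P5))]
Step 2 collapses a series group.

Final answer: series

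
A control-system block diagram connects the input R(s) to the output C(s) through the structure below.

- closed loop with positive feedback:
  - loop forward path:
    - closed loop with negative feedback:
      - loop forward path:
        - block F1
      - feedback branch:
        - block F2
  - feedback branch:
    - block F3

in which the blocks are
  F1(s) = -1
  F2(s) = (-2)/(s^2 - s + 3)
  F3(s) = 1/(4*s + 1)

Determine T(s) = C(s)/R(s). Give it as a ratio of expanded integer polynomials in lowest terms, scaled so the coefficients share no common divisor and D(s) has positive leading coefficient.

The answer is (-4*s^3 + 3*s^2 - 11*s - 3)/(4*s^3 - 2*s^2 + 18*s + 8).

Reasoning:
(1) reduce the feedback loop with forward F1 and return F2 = (-s^2 + s - 3)/(s^2 - s + 5)
(2) reduce the feedback loop with forward [F1/(1+F1*F2)] and return F3, which is the overall transfer function T(s) = C(s)/R(s) in lowest terms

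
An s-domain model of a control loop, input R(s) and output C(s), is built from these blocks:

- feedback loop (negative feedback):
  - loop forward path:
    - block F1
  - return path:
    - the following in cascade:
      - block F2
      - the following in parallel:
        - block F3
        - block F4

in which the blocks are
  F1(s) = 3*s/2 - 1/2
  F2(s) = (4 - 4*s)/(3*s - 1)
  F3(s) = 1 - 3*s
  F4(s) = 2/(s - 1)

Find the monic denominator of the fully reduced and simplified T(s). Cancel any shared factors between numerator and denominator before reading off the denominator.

First reduce the diagram to T(s).

Step 1: sum the parallel branches F3, F4: (-3*s^2 + 4*s + 1)/(s - 1)
Step 2: cascade F2, (F3+F4): (12*s^2 - 16*s - 4)/(3*s - 1)
Step 3: reduce the feedback loop with forward F1 and return (F2*(F3+F4)): (3*s - 1)/(12*s^2 - 16*s - 2)
No further cancellation is possible in the step-3 result, so that is T(s). Its denominator becomes monic after dividing by the leading coefficient 12.

Answer: s^2 - 4*s/3 - 1/6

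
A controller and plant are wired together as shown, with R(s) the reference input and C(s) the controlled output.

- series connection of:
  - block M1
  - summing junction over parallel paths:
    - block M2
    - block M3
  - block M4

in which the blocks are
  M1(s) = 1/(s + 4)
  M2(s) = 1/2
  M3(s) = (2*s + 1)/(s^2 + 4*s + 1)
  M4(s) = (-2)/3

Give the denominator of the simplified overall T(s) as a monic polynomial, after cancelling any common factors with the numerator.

Answer: s^3 + 8*s^2 + 17*s + 4

Working:
(1) add M2, M3 (parallel) -> (s^2 + 8*s + 3)/(2*s^2 + 8*s + 2)
(2) series reduction of M1, (M2+M3), M4 -> (-s^2 - 8*s - 3)/(3*s^3 + 24*s^2 + 51*s + 12)
The result of step 2 is T(s) in lowest terms. Its denominator has leading coefficient 3; dividing the denominator through by 3 makes it monic.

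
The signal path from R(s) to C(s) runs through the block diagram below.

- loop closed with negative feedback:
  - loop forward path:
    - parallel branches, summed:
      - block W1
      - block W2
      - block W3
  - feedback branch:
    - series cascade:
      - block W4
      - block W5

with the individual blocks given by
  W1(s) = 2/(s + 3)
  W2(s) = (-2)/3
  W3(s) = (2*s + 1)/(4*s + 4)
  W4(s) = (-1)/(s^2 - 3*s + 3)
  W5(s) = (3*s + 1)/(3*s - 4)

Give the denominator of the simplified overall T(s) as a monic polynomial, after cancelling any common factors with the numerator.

Reducing step by step:

Step 1 - combine W1, W2, W3 in parallel = (-2*s^2 + 13*s + 9)/(12*s^2 + 48*s + 36)
Step 2 - reduce the series chain W4, W5 = (-3*s - 1)/(3*s^3 - 13*s^2 + 21*s - 12)
Step 3 - reduce the feedback loop with forward (W1+W2+W3) and return (W4*W5) = (-6*s^5 + 65*s^4 - 184*s^3 + 180*s^2 + 33*s - 108)/(36*s^5 - 12*s^4 - 258*s^3 + 359*s^2 + 140*s - 441)
No further cancellation is possible in the step-3 result, so that is T(s). Its denominator becomes monic after dividing by the leading coefficient 36.

Answer: s^5 - s^4/3 - 43*s^3/6 + 359*s^2/36 + 35*s/9 - 49/4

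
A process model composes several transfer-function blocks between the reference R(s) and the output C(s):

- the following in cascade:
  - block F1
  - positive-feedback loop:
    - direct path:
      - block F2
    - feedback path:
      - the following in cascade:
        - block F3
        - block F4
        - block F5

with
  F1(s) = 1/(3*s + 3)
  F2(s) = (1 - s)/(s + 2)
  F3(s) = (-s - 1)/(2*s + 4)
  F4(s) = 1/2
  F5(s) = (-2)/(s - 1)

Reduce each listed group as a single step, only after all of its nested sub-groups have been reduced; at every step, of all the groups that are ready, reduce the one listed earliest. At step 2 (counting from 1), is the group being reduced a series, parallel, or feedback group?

The answer is feedback.

Reasoning:
Step 1 - multiply F3, F4, F5 (series)
Step 2 - apply the feedback formula to F2, (F3*F4*F5)
Step 3 - series reduction of F1, [F2/(1-F2*(F3*F4*F5))]
So the answer for step 2 is feedback.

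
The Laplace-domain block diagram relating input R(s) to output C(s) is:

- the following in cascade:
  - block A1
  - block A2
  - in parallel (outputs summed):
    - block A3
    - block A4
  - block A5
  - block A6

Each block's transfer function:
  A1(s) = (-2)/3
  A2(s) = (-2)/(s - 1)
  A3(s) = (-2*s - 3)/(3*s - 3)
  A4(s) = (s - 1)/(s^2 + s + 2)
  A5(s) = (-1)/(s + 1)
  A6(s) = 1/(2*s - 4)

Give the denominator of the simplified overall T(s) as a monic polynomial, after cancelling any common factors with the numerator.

[1] add A3, A4 (parallel): (-2*s^3 - 2*s^2 - 13*s - 3)/(3*s^3 + 3*s - 6)
[2] reduce the series chain A1, A2, (A3+A4), A5, A6: (4*s^3 + 4*s^2 + 26*s + 6)/(9*s^6 - 18*s^5 - 18*s^3 + 27*s^2 + 36*s - 36)
That last expression is T(s), already simplified. Scaling its denominator by 1/9 (the reciprocal of the leading coefficient) yields the monic denominator.

Therefore the answer is s^6 - 2*s^5 - 2*s^3 + 3*s^2 + 4*s - 4.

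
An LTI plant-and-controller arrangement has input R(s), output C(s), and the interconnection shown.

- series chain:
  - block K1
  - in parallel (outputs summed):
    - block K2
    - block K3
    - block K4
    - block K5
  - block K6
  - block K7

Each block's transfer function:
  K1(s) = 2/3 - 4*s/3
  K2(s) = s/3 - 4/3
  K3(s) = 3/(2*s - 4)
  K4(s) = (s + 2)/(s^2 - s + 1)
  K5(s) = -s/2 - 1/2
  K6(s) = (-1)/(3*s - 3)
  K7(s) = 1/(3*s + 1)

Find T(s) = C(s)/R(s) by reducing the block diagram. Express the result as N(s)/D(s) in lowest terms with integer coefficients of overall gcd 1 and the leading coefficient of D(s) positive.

Step 1: reduce the parallel group K2, K3, K4, K5 = (-s^4 - 8*s^3 + 45*s^2 - 40*s + 7)/(6*s^3 - 18*s^2 + 18*s - 12)
Step 2: series reduction of K1, (K2+K3+K4+K5), K6, K7, which is the overall transfer function T(s) = C(s)/R(s) in lowest terms

Answer: (-2*s^5 - 15*s^4 + 98*s^3 - 125*s^2 + 54*s - 7)/(81*s^5 - 297*s^4 + 378*s^3 - 243*s^2 + 27*s + 54)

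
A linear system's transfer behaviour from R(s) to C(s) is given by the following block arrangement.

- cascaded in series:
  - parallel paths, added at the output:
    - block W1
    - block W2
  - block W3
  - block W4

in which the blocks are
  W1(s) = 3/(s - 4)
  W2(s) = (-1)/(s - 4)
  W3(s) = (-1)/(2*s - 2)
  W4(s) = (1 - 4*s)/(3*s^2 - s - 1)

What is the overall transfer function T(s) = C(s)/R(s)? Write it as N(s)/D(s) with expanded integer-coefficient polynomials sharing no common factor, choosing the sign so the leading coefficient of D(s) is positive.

[1] combine W1, W2 in parallel: 2/(s - 4)
[2] series reduction of (W1+W2), W3, W4, giving the overall T(s)

Hence the answer: (4*s - 1)/(3*s^4 - 16*s^3 + 16*s^2 + s - 4)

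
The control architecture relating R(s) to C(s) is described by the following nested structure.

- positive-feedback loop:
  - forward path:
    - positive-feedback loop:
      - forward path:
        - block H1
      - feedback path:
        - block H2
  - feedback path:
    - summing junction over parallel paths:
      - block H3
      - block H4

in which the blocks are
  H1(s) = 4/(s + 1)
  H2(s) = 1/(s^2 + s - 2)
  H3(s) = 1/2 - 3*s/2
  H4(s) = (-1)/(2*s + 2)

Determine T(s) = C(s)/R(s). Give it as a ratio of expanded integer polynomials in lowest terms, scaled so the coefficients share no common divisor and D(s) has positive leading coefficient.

The answer is (4*s^3 + 8*s^2 - 4*s - 8)/(7*s^4 + 13*s^3 - 7*s^2 - 15*s - 6).

Reasoning:
[1] collapse the loop (H1 forward, H2 return) -> (4*s^2 + 4*s - 8)/(s^3 + 2*s^2 - s - 6)
[2] parallel reduction of H3, H4 -> (-3*s^2 - 2*s)/(2*s + 2)
[3] reduce the feedback loop with forward [H1/(1-H1*H2)] and return (H3+H4): this yields T(s), and no further normalization is needed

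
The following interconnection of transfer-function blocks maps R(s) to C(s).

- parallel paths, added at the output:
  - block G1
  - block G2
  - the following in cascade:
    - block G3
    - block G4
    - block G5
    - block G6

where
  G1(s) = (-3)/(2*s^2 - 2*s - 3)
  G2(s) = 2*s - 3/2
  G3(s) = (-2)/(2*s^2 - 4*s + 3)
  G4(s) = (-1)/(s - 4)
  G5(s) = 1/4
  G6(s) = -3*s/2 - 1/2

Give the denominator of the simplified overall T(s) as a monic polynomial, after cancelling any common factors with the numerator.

The answer is s^5 - 7*s^4 + 14*s^3 - 13*s^2/2 - 33*s/4 + 9.

Reasoning:
Step 1. multiply G3, G4, G5, G6 (series) = (-3*s - 1)/(8*s^3 - 48*s^2 + 76*s - 48)
Step 2. combine G1, G2, (G3*G4*G5*G6) in parallel = (32*s^6 - 248*s^5 + 616*s^4 - 574*s^3 + 40*s^2 + 269*s - 69)/(16*s^5 - 112*s^4 + 224*s^3 - 104*s^2 - 132*s + 144)
No further cancellation is possible in the step-2 result, so that is T(s). Its denominator becomes monic after dividing by the leading coefficient 16.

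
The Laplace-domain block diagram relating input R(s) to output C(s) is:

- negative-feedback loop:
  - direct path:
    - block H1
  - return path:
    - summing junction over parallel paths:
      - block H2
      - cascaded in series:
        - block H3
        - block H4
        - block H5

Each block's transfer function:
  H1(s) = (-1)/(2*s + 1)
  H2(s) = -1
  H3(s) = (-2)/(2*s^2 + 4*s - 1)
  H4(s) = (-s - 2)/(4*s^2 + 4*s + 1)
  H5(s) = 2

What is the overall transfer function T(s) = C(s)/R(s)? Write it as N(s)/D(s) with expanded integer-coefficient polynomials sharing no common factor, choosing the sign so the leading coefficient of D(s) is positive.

1. reduce the series chain H3, H4, H5 gives (4*s + 8)/(8*s^4 + 24*s^3 + 14*s^2 - 1)
2. add H2, (H3*H4*H5) (parallel) gives (-8*s^4 - 24*s^3 - 14*s^2 + 4*s + 9)/(8*s^4 + 24*s^3 + 14*s^2 - 1)
3. collapse the loop (H1 forward, (H2+(H3*H4*H5)) return); the result is T(s) itself (integer coefficients, no common factor, positive leading denominator coefficient)

Therefore the answer is (-8*s^4 - 24*s^3 - 14*s^2 + 1)/(16*s^5 + 64*s^4 + 76*s^3 + 28*s^2 - 6*s - 10).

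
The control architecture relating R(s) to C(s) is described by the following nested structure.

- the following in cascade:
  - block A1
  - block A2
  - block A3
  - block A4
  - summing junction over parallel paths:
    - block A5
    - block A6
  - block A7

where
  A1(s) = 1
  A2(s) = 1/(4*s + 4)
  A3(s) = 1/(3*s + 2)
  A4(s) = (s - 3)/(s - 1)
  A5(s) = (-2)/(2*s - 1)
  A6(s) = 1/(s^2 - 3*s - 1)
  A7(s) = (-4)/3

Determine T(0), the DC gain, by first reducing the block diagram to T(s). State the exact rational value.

Step 1 - combine A5, A6 in parallel = (-2*s^2 + 8*s + 1)/(2*s^3 - 7*s^2 + s + 1)
Step 2 - combine A1, A2, A3, A4, (A5+A6), A7 in series = (2*s^3 - 14*s^2 + 23*s + 3)/(18*s^6 - 51*s^5 - 51*s^4 + 66*s^3 + 39*s^2 - 15*s - 6)
Step 2 gives the overall T(s). Then T(0) = 3/(-6) = -1/2.

Hence the answer: -1/2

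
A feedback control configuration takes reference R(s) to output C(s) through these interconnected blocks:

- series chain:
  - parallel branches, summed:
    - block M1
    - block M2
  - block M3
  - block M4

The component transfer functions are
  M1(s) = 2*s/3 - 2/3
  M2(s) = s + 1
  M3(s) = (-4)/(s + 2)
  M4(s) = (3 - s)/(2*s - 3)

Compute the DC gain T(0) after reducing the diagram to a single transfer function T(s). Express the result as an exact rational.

Answer: 2/3

Working:
Step 1. combine M1, M2 in parallel, giving 5*s/3 + 1/3
Step 2. reduce the series chain (M1+M2), M3, M4, giving (20*s^2 - 56*s - 12)/(6*s^2 + 3*s - 18)
DC gain: substitute s = 0 into T(s) from step 2: T(0) = -12/(-18) = 2/3.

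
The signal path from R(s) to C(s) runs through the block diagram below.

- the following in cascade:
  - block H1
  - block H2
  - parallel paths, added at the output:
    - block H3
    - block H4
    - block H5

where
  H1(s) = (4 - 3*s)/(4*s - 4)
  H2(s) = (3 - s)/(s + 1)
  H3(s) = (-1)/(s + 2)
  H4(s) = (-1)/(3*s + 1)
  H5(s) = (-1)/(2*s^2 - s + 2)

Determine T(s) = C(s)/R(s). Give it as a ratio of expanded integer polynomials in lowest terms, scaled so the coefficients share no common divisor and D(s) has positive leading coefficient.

First reduce the diagram to T(s).

(1) combine H3, H4, H5 in parallel = (-8*s^3 - 5*s^2 - 12*s - 8)/(6*s^4 + 11*s^3 + 3*s^2 + 12*s + 4)
(2) cascade H1, H2, (H3+H4+H5); the result is T(s) itself (integer coefficients, no common factor, positive leading denominator coefficient)

Answer: (-24*s^5 + 89*s^4 - 67*s^3 + 72*s^2 - 40*s - 96)/(24*s^6 + 44*s^5 - 12*s^4 + 4*s^3 + 4*s^2 - 48*s - 16)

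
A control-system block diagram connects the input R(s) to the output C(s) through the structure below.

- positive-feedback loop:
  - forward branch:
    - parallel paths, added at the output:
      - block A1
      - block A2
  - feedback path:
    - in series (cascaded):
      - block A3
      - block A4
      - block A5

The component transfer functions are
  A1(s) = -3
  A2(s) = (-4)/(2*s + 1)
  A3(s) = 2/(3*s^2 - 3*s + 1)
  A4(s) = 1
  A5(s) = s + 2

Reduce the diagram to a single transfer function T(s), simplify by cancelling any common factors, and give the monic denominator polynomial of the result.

[1] combine A1, A2 in parallel -> (-6*s - 7)/(2*s + 1)
[2] reduce the series chain A3, A4, A5 -> (2*s + 4)/(3*s^2 - 3*s + 1)
[3] apply the feedback formula to (A1+A2), (A3*A4*A5) -> (-18*s^3 - 3*s^2 + 15*s - 7)/(6*s^3 + 9*s^2 + 37*s + 29)
The result of step 3 is T(s) in lowest terms. Its denominator has leading coefficient 6; dividing the denominator through by 6 makes it monic.

Answer: s^3 + 3*s^2/2 + 37*s/6 + 29/6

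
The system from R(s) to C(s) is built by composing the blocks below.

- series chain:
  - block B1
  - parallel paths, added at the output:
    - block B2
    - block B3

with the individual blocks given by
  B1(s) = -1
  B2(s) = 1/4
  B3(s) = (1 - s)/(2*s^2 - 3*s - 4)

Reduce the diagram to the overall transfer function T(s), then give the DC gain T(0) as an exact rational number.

[1] sum the parallel branches B2, B3 gives (2*s^2 - 7*s)/(8*s^2 - 12*s - 16)
[2] series reduction of B1, (B2+B3) gives (-2*s^2 + 7*s)/(8*s^2 - 12*s - 16)
DC gain: substitute s = 0 into T(s) from step 2: T(0) = 0/(-16) = 0.

Hence the answer: 0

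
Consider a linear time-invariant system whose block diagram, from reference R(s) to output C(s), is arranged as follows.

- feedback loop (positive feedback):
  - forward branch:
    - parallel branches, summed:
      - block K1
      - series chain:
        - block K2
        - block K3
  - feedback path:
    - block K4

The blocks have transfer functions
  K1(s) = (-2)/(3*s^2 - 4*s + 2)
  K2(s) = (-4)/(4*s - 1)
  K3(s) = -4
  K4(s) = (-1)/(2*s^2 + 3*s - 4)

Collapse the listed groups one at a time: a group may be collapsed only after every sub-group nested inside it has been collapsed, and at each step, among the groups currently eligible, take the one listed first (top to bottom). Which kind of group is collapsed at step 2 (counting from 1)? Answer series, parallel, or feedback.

Answer: parallel

Working:
[1] reduce the series chain K2, K3
[2] add K1, (K2*K3) (parallel)
[3] close the feedback loop around (K1+(K2*K3)), K4
Step 2 collapses a parallel group.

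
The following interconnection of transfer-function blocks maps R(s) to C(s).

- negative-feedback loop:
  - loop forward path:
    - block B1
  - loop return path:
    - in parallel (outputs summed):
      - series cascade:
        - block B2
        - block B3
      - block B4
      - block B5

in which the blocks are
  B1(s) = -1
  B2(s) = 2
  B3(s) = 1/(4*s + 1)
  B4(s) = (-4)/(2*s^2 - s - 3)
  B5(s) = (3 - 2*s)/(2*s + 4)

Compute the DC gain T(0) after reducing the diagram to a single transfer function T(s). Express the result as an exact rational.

Step 1: cascade B2, B3: 2/(4*s + 1)
Step 2: sum the parallel branches (B2*B3), B4, B5: (-16*s^4 + 36*s^3 - 125*s - 49)/(16*s^4 + 28*s^3 - 34*s^2 - 58*s - 12)
Step 3: reduce the feedback loop with forward B1 and return ((B2*B3)+B4+B5): (-16*s^4 - 28*s^3 + 34*s^2 + 58*s + 12)/(32*s^4 - 8*s^3 - 34*s^2 + 67*s + 37)
DC gain: substitute s = 0 into T(s) from step 3: T(0) = 12/37.

Therefore the answer is 12/37.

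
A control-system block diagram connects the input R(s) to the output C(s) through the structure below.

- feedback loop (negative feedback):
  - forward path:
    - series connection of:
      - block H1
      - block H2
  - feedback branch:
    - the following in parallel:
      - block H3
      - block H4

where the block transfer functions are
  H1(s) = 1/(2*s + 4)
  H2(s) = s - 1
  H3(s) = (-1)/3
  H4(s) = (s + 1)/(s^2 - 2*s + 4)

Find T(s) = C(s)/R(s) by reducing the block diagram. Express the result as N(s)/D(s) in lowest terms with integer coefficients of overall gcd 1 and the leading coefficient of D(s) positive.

First reduce the diagram to T(s).

[1] combine H1, H2 in series: (s - 1)/(2*s + 4)
[2] sum the parallel branches H3, H4: (-s^2 + 5*s - 1)/(3*s^2 - 6*s + 12)
[3] close the feedback loop around (H1*H2), (H3+H4) - this is the overall T(s), already in the required normalized form

Answer: (3*s^3 - 9*s^2 + 18*s - 12)/(5*s^3 + 6*s^2 - 6*s + 49)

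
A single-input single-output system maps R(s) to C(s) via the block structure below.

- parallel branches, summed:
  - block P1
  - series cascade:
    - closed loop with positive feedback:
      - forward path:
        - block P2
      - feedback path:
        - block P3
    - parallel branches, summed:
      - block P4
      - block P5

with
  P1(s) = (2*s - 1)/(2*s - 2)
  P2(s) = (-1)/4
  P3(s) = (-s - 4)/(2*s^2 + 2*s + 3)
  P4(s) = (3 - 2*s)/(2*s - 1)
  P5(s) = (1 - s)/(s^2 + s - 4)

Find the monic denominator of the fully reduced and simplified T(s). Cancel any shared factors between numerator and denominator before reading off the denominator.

1. collapse the loop (P2 forward, P3 return): (-2*s^2 - 2*s - 3)/(8*s^2 + 7*s + 8)
2. parallel reduction of P4, P5: (-2*s^3 - s^2 + 14*s - 13)/(2*s^3 + s^2 - 9*s + 4)
3. combine [P2/(1-P2*P3)], (P4+P5) in series: (4*s^5 + 6*s^4 - 20*s^3 + s^2 - 16*s + 39)/(16*s^5 + 22*s^4 - 49*s^3 - 23*s^2 - 44*s + 32)
4. add P1, ([P2/(1-P2*P3)]*(P4+P5)) (parallel): (40*s^6 + 32*s^5 - 172*s^4 + 45*s^3 - 99*s^2 + 218*s - 110)/(32*s^6 + 12*s^5 - 142*s^4 + 52*s^3 - 42*s^2 + 152*s - 64)
Step 4 gives the fully reduced T(s), with no common factor left to cancel. The denominator's leading coefficient is 32, so divide each of its coefficients by 32 to get the monic form.

Answer: s^6 + 3*s^5/8 - 71*s^4/16 + 13*s^3/8 - 21*s^2/16 + 19*s/4 - 2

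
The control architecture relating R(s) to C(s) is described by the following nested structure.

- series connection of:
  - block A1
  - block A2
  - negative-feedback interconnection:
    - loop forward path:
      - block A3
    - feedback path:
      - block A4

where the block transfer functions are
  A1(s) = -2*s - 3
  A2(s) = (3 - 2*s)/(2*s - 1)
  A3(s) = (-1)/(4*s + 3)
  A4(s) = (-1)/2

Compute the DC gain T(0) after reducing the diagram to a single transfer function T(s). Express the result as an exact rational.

The answer is -18/7.

Reasoning:
1. close the feedback loop around A3, A4, giving (-2)/(8*s + 7)
2. cascade A1, A2, [A3/(1+A3*A4)], giving (18 - 8*s^2)/(16*s^2 + 6*s - 7)
The step-2 result is T(s). Setting s = 0: T(0) = 18/(-7) = -18/7.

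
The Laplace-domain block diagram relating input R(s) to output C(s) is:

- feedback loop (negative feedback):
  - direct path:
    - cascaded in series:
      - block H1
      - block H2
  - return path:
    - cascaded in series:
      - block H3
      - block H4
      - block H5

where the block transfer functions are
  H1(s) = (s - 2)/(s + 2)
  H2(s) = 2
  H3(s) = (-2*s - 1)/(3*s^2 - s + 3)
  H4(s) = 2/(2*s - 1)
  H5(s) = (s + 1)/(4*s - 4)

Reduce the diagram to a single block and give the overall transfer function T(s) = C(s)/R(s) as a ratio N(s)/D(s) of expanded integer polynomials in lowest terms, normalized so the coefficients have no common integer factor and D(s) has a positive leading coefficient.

Reducing step by step:

[1] multiply H1, H2 (series) gives (2*s - 4)/(s + 2)
[2] cascade H3, H4, H5 gives (-2*s^2 - 3*s - 1)/(12*s^4 - 22*s^3 + 24*s^2 - 20*s + 6)
[3] collapse the loop ((H1*H2) forward, (H3*H4*H5) return) - this is the overall T(s), already in the required normalized form

Answer: (12*s^5 - 46*s^4 + 68*s^3 - 68*s^2 + 46*s - 12)/(6*s^5 + s^4 - 12*s^3 + 15*s^2 - 12*s + 8)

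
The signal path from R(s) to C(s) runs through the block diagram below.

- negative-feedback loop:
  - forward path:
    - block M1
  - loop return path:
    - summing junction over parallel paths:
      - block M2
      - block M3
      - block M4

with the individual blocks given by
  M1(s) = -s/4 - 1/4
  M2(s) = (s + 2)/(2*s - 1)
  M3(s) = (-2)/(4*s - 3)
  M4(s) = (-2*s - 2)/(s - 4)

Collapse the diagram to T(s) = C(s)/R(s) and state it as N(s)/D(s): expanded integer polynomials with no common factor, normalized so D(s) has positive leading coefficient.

Reducing step by step:

[1] combine M2, M3, M4 in parallel -> (-12*s^3 - 11*s^2 + 6*s + 10)/(8*s^3 - 42*s^2 + 43*s - 12)
[2] feedback reduction of M1, (M2+M3+M4), which is the overall transfer function T(s) = C(s)/R(s) in lowest terms

Answer: (-8*s^4 + 34*s^3 - s^2 - 31*s + 12)/(12*s^4 + 55*s^3 - 163*s^2 + 156*s - 58)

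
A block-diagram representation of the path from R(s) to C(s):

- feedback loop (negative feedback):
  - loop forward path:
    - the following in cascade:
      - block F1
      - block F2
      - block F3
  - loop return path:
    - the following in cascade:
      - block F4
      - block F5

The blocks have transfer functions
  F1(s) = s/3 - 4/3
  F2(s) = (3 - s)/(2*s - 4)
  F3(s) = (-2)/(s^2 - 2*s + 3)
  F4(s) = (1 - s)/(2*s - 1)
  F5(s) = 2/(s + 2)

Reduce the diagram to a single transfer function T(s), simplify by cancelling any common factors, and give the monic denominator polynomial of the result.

[1] multiply F1, F2, F3 (series) -> (s^2 - 7*s + 12)/(3*s^3 - 12*s^2 + 21*s - 18)
[2] cascade F4, F5 -> (2 - 2*s)/(2*s^2 + 3*s - 2)
[3] close the feedback loop around (F1*F2*F3), (F4*F5) -> (2*s^4 - 11*s^3 + s^2 + 50*s - 24)/(6*s^5 - 15*s^4 - 2*s^3 + 67*s^2 - 134*s + 60)
Step 3 gives the fully reduced T(s), with no common factor left to cancel. The denominator's leading coefficient is 6, so divide each of its coefficients by 6 to get the monic form.

Answer: s^5 - 5*s^4/2 - s^3/3 + 67*s^2/6 - 67*s/3 + 10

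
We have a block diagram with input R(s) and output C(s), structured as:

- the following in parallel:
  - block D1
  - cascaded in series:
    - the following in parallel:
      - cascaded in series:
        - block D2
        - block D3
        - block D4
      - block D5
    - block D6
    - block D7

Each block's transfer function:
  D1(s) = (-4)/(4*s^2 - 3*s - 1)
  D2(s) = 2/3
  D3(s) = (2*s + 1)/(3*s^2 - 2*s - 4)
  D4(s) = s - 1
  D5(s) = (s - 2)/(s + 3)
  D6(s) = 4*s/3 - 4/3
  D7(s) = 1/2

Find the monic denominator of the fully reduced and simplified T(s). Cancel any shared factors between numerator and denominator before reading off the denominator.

Step 1 - multiply D2, D3, D4 (series), giving (4*s^2 - 2*s - 2)/(9*s^2 - 6*s - 12)
Step 2 - sum the parallel branches (D2*D3*D4), D5, giving (13*s^3 - 14*s^2 - 8*s + 18)/(9*s^3 + 21*s^2 - 30*s - 36)
Step 3 - combine ((D2*D3*D4)+D5), D6, D7 in series, giving (26*s^4 - 54*s^3 + 12*s^2 + 52*s - 36)/(27*s^3 + 63*s^2 - 90*s - 108)
Step 4 - add D1, (((D2*D3*D4)+D5)*D6*D7) (parallel), giving (104*s^6 - 294*s^5 + 184*s^4 + 118*s^3 - 564*s^2 + 416*s + 468)/(108*s^5 + 171*s^4 - 576*s^3 - 225*s^2 + 414*s + 108)
No further cancellation is possible in the step-4 result, so that is T(s). Its denominator becomes monic after dividing by the leading coefficient 108.

Answer: s^5 + 19*s^4/12 - 16*s^3/3 - 25*s^2/12 + 23*s/6 + 1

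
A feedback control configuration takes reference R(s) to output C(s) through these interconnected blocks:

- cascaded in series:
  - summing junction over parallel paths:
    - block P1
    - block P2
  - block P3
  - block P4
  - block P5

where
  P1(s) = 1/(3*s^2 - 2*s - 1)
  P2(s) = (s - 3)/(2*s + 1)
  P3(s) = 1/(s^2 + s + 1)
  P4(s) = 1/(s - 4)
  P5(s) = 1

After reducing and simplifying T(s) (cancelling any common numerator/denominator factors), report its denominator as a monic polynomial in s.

Reducing step by step:

[1] parallel reduction of P1, P2; result (3*s^3 - 11*s^2 + 7*s + 4)/(6*s^3 - s^2 - 4*s - 1)
[2] cascade (P1+P2), P3, P4, P5; result (3*s^3 - 11*s^2 + 7*s + 4)/(6*s^6 - 19*s^5 - 19*s^4 - 10*s^3 + 19*s^2 + 19*s + 4)
T(s) is the step-2 result (common factors already cancelled). Leading coefficient of the denominator: 6. Divide through by 6 for the monic polynomial.

Answer: s^6 - 19*s^5/6 - 19*s^4/6 - 5*s^3/3 + 19*s^2/6 + 19*s/6 + 2/3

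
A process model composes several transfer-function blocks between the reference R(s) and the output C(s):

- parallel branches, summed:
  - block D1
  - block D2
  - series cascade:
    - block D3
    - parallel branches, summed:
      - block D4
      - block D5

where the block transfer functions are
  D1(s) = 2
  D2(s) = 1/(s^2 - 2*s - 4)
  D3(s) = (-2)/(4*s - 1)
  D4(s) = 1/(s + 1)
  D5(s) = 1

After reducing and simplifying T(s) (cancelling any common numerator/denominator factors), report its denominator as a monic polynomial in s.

Answer: s^4 - 5*s^3/4 - 23*s^2/4 - 5*s/2 + 1

Working:
Step 1. parallel reduction of D4, D5 = (s + 2)/(s + 1)
Step 2. combine D3, (D4+D5) in series = (-2*s - 4)/(4*s^2 + 3*s - 1)
Step 3. combine D1, D2, (D3*(D4+D5)) in parallel = (8*s^4 - 12*s^3 - 42*s^2 - s + 23)/(4*s^4 - 5*s^3 - 23*s^2 - 10*s + 4)
That last expression is T(s), already simplified. Scaling its denominator by 1/4 (the reciprocal of the leading coefficient) yields the monic denominator.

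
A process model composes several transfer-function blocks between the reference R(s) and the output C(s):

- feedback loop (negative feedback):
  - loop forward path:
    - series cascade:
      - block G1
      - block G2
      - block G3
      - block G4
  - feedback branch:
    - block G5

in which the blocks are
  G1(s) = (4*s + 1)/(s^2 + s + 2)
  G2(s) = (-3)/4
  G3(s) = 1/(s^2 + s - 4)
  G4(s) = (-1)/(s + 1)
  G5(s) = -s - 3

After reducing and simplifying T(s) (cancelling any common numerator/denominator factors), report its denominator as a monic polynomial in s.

Step 1. multiply G1, G2, G3, G4 (series) gives (12*s + 3)/(4*s^5 + 12*s^4 + 4*s^3 - 12*s^2 - 40*s - 32)
Step 2. collapse the loop ((G1*G2*G3*G4) forward, G5 return) gives (12*s + 3)/(4*s^5 + 12*s^4 + 4*s^3 - 24*s^2 - 79*s - 41)
The result of step 2 is T(s) in lowest terms. Its denominator has leading coefficient 4; dividing the denominator through by 4 makes it monic.

Final answer: s^5 + 3*s^4 + s^3 - 6*s^2 - 79*s/4 - 41/4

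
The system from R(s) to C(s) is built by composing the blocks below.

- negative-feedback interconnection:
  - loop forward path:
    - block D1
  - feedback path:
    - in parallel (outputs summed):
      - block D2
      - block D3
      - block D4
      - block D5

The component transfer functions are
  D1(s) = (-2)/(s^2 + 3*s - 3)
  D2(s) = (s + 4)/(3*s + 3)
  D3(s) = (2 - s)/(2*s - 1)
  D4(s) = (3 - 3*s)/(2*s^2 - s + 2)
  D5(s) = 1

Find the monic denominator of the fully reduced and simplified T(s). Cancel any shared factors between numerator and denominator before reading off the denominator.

1. parallel reduction of D2, D3, D4, D5 gives (10*s^4 + 3*s^3 + 4*s^2 + 45*s - 11)/(12*s^4 + 3*s^2 + 9*s - 6)
2. reduce the feedback loop with forward D1 and return (D2+D3+D4+D5) gives (-24*s^4 - 6*s^2 - 18*s + 12)/(12*s^6 + 36*s^5 - 53*s^4 + 12*s^3 + 4*s^2 - 135*s + 40)
The result of step 2 is T(s) in lowest terms. Its denominator has leading coefficient 12; dividing the denominator through by 12 makes it monic.

Therefore the answer is s^6 + 3*s^5 - 53*s^4/12 + s^3 + s^2/3 - 45*s/4 + 10/3.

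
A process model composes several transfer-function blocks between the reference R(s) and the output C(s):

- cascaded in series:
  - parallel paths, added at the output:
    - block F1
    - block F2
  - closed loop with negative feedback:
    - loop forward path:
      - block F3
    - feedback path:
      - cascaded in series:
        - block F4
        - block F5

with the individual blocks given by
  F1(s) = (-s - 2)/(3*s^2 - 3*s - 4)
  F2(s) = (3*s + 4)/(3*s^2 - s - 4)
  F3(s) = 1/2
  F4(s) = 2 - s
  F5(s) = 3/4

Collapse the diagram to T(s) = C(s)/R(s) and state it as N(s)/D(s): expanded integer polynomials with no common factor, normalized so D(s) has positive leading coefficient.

First reduce the diagram to T(s).

Step 1. add F1, F2 (parallel), giving (6*s^3 - 2*s^2 - 18*s - 8)/(9*s^4 - 12*s^3 - 21*s^2 + 16*s + 16)
Step 2. multiply F4, F5 (series), giving 3/2 - 3*s/4
Step 3. collapse the loop (F3 forward, (F4*F5) return), giving (-4)/(3*s - 14)
Step 4. combine (F1+F2), [F3/(1+F3*(F4*F5))] in series, giving the overall T(s)

Answer: (-24*s^3 + 8*s^2 + 72*s + 32)/(27*s^5 - 162*s^4 + 105*s^3 + 342*s^2 - 176*s - 224)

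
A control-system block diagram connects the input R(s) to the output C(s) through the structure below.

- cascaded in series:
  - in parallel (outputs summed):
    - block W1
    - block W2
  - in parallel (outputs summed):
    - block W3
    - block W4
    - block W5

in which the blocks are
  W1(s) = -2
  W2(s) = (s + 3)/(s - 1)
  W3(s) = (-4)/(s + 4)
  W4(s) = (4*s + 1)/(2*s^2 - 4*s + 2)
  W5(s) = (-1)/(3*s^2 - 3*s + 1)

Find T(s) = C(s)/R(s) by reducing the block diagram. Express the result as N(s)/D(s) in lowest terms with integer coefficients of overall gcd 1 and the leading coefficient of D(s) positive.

1. sum the parallel branches W1, W2 -> (5 - s)/(s - 1)
2. combine W3, W4, W5 in parallel -> (-12*s^4 + 109*s^3 - 119*s^2 + 59*s - 12)/(6*s^5 + 6*s^4 - 52*s^3 + 70*s^2 - 38*s + 8)
3. combine (W1+W2), (W3+W4+W5) in series; the result is T(s) itself (integer coefficients, no common factor, positive leading denominator coefficient)

Answer: (12*s^5 - 169*s^4 + 664*s^3 - 654*s^2 + 307*s - 60)/(6*s^6 - 58*s^4 + 122*s^3 - 108*s^2 + 46*s - 8)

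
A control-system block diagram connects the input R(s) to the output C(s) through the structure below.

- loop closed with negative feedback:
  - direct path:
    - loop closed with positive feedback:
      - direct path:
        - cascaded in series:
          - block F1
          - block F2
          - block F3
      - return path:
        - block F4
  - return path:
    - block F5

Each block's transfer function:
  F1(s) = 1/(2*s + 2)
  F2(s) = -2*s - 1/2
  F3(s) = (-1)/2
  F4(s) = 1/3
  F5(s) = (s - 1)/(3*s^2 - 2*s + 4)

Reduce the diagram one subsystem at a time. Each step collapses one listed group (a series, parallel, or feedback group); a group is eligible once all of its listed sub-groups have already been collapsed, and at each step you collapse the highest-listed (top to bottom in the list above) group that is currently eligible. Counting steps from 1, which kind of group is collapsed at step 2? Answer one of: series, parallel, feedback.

Reducing step by step:

Step 1 - cascade F1, F2, F3
Step 2 - reduce the feedback loop with forward (F1*F2*F3) and return F4
Step 3 - reduce the feedback loop with forward [(F1*F2*F3)/(1-(F1*F2*F3)*F4)] and return F5
So the answer for step 2 is feedback.

Answer: feedback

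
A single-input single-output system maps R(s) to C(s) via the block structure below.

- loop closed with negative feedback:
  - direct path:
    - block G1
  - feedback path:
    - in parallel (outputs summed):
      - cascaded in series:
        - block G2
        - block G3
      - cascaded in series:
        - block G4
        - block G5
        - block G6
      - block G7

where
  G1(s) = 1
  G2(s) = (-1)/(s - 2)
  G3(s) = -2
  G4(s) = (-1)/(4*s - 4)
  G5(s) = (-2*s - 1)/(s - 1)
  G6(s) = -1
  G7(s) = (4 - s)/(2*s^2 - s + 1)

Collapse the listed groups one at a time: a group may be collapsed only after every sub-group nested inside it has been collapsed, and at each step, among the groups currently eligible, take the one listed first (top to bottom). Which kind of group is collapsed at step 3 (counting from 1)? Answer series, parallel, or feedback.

[1] reduce the series chain G2, G3
[2] cascade G4, G5, G6
[3] combine (G2*G3), (G4*G5*G6), G7 in parallel
[4] apply the feedback formula to G1, ((G2*G3)+(G4*G5*G6)+G7)
Step 3 collapses a parallel group.

Hence the answer: parallel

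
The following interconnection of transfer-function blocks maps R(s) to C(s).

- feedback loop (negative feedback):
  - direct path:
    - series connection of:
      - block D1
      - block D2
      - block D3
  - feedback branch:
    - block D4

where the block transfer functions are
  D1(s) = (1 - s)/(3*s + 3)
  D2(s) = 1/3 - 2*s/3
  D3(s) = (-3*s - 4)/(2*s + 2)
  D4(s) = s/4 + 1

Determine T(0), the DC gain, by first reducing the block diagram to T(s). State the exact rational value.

[1] reduce the series chain D1, D2, D3 gives (-6*s^3 + s^2 + 9*s - 4)/(18*s^2 + 36*s + 18)
[2] feedback reduction of (D1*D2*D3), D4 gives (24*s^3 - 4*s^2 - 36*s + 16)/(6*s^4 + 23*s^3 - 85*s^2 - 176*s - 56)
Step 2 gives the overall T(s). Then T(0) = 16/(-56) = -2/7.

Final answer: -2/7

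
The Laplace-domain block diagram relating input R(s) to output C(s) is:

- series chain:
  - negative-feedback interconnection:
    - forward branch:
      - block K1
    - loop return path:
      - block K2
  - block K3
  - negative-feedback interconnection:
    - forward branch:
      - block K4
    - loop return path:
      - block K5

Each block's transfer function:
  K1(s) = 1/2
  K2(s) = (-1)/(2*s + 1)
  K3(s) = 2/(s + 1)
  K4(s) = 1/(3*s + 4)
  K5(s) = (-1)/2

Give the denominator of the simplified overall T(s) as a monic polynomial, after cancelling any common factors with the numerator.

Step 1 - feedback reduction of K1, K2; result (2*s + 1)/(4*s + 1)
Step 2 - reduce the feedback loop with forward K4 and return K5; result 2/(6*s + 7)
Step 3 - combine [K1/(1+K1*K2)], K3, [K4/(1+K4*K5)] in series; result (8*s + 4)/(24*s^3 + 58*s^2 + 41*s + 7)
No further cancellation is possible in the step-3 result, so that is T(s). Its denominator becomes monic after dividing by the leading coefficient 24.

Answer: s^3 + 29*s^2/12 + 41*s/24 + 7/24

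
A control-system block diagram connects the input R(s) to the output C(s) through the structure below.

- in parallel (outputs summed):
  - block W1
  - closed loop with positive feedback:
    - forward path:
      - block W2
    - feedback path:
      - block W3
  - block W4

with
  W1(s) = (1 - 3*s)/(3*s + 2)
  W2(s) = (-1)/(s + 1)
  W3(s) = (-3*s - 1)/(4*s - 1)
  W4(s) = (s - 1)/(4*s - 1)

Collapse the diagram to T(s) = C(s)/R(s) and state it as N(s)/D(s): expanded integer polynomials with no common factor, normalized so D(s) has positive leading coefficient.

The answer is (-36*s^4 - 24*s^3 - 2*s^2 + s + 4)/(48*s^4 + 20*s^3 - 32*s^2 - 10*s + 4).

Reasoning:
(1) feedback reduction of W2, W3 gives (1 - 4*s)/(4*s^2 - 2)
(2) parallel reduction of W1, [W2/(1-W2*W3)], W4; the result is T(s) itself (integer coefficients, no common factor, positive leading denominator coefficient)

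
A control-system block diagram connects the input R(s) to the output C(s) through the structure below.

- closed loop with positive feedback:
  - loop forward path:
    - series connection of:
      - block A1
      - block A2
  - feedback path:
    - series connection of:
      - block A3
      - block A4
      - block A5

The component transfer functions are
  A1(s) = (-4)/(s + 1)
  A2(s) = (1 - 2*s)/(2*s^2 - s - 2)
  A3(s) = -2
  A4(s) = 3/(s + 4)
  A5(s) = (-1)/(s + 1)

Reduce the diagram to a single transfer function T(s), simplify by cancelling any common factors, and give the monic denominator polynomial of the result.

The answer is s^5 + 11*s^4/2 + 5*s^3 - 13*s^2/2 - 35*s + 8.

Reasoning:
(1) cascade A1, A2 -> (8*s - 4)/(2*s^3 + s^2 - 3*s - 2)
(2) multiply A3, A4, A5 (series) -> 6/(s^2 + 5*s + 4)
(3) feedback reduction of (A1*A2), (A3*A4*A5) -> (8*s^3 + 36*s^2 + 12*s - 16)/(2*s^5 + 11*s^4 + 10*s^3 - 13*s^2 - 70*s + 16)
That last expression is T(s), already simplified. Scaling its denominator by 1/2 (the reciprocal of the leading coefficient) yields the monic denominator.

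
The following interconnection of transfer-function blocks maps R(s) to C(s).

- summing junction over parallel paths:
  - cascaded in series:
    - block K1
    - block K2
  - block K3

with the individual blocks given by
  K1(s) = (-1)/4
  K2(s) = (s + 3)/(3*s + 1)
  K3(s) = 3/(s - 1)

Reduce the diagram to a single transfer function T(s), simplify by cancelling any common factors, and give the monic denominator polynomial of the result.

Answer: s^2 - 2*s/3 - 1/3

Working:
Step 1 - series reduction of K1, K2: (-s - 3)/(12*s + 4)
Step 2 - combine (K1*K2), K3 in parallel: (-s^2 + 34*s + 15)/(12*s^2 - 8*s - 4)
No further cancellation is possible in the step-2 result, so that is T(s). Its denominator becomes monic after dividing by the leading coefficient 12.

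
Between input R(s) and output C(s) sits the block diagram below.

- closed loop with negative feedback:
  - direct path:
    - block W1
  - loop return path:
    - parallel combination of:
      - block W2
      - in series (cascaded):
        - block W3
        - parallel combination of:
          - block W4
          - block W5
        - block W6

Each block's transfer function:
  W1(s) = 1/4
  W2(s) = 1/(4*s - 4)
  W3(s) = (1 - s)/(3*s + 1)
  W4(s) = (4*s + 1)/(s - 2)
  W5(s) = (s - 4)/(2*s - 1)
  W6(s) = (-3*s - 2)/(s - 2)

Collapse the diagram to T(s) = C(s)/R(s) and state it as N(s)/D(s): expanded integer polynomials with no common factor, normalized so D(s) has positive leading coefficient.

1. combine W4, W5 in parallel: (9*s^2 - 8*s + 7)/(2*s^2 - 5*s + 2)
2. combine W3, (W4+W5), W6 in series: (27*s^4 - 33*s^3 + 11*s^2 + 9*s - 14)/(6*s^4 - 25*s^3 + 27*s^2 - 4)
3. sum the parallel branches W2, (W3*(W4+W5)*W6): (108*s^5 - 234*s^4 + 151*s^3 + 19*s^2 - 92*s + 52)/(24*s^5 - 124*s^4 + 208*s^3 - 108*s^2 - 16*s + 16)
4. collapse the loop (W1 forward, (W2+(W3*(W4+W5)*W6)) return), which is the overall transfer function T(s) = C(s)/R(s) in lowest terms

Final answer: (24*s^5 - 124*s^4 + 208*s^3 - 108*s^2 - 16*s + 16)/(204*s^5 - 730*s^4 + 983*s^3 - 413*s^2 - 156*s + 116)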